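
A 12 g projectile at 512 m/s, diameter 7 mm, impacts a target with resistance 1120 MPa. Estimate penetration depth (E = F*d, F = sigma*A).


A = pi*(d/2)^2 = pi*(7/2)^2 = 38.4845 mm^2
E = 0.5*m*v^2 = 0.5*0.012*512^2 = 1572.86 J
depth = E/(sigma*A) = 1572.86 J / (1120 MPa * 38.4845 mm^2) = 1572.86/(1120 * 38.4845) m = 0.0364911 m ≈ 36.49 mm

36.49 mm


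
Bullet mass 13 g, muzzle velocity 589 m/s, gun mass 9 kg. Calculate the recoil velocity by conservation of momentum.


v_recoil = m_p * v_p / m_gun = 0.013 * 589 / 9 = 0.8508 m/s

0.8508 m/s


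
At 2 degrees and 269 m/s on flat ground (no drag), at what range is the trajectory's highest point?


R = v0^2*sin(2*theta)/g = 269^2*sin(2*2°)/9.81 = 514.541 m
apex_dist = R/2 = 514.541/2 = 257.3 m

257.3 m


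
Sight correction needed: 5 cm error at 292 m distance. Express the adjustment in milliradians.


1 mrad subtends 1 cm per 10 m of range, so adj = error_cm / (dist_m / 10) = 5 / (292/10) = 0.1712 mrad

0.1712 mrad


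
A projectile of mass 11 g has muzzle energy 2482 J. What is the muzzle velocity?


v = sqrt(2*E/m) = sqrt(2*2482/0.011) = 671.8 m/s

671.8 m/s


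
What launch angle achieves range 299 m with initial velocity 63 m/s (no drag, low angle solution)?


sin(2*theta) = R*g/v0^2 = 299*9.81/63^2 = 0.739025, theta = arcsin(0.739025)/2 = 23.82°

23.82 degrees


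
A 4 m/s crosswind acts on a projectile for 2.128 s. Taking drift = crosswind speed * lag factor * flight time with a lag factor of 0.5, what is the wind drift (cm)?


drift = v_wind * lag * t = 4 * 0.5 * 2.128 = 4.256 m ≈ 425.6 cm

425.6 cm


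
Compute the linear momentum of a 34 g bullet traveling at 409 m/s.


p = m*v = 0.034*409 = 13.91 kg·m/s

13.91 kg·m/s


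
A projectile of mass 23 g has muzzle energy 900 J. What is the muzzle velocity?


v = sqrt(2*E/m) = sqrt(2*900/0.023) = 279.8 m/s

279.8 m/s


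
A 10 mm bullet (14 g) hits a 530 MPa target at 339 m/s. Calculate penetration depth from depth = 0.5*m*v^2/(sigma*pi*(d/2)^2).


A = pi*(d/2)^2 = pi*(10/2)^2 = 78.5398 mm^2
E = 0.5*m*v^2 = 0.5*0.014*339^2 = 804.447 J
depth = E/(sigma*A) = 804.447 J / (530 MPa * 78.5398 mm^2) = 804.447/(530 * 78.5398) m = 0.0193255 m ≈ 19.33 mm

19.33 mm


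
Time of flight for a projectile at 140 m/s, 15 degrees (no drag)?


T = 2*v0*sin(theta)/g = 2*140*sin(15°)/9.81 = 7.387 s

7.387 s


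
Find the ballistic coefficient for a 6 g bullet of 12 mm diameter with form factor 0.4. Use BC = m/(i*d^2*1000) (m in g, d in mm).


BC = m/(i*d^2*1000) = 6/(0.4 * 12^2 * 1000) = 0.0001042

0.0001042


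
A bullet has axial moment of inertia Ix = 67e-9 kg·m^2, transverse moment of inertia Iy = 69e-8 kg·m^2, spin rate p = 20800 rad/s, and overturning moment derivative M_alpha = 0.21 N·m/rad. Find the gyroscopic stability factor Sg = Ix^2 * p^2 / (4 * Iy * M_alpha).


Sg = Ix^2 * p^2 / (4 * Iy * M_alpha) = (67e-9)^2 * 20800^2 / (4 * 69e-8 * 0.21) = 3.351

3.351


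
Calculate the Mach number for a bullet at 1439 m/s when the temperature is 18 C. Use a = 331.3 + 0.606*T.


a = 331.3 + 0.606*(18) = 342.208 m/s
M = v/a = 1439/342.208 = 4.205

4.205


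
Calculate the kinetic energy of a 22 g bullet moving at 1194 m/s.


E = 0.5*m*v^2 = 0.5*0.022*1194^2 = 15682 J

15682 J


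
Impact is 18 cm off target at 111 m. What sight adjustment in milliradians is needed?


1 mrad subtends 1 cm per 10 m of range, so adj = error_cm / (dist_m / 10) = 18 / (111/10) = 1.622 mrad

1.622 mrad


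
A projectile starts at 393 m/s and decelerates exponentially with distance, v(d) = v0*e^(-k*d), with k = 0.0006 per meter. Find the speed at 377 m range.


v = v0*exp(-k*d) = 393*exp(-0.0006*377) = 313.4 m/s

313.4 m/s


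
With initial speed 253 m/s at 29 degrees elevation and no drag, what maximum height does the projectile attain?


H = (v0*sin(theta))^2 / (2g) = (253*sin(29°))^2 / (2*9.81) = 766.8 m

766.8 m


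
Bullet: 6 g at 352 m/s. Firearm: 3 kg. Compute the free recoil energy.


v_r = m_p*v_p/m_gun = 0.006*352/3 = 0.704 m/s, E_r = 0.5*m_gun*v_r^2 = 0.5*3*0.704^2 = 0.7434 J

0.7434 J


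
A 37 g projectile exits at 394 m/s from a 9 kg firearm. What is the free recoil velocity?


v_recoil = m_p * v_p / m_gun = 0.037 * 394 / 9 = 1.62 m/s

1.62 m/s


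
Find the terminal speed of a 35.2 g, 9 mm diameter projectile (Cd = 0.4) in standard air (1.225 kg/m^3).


A = pi*(d/2)^2 = pi*(9/2000)^2 = 6.36173e-05 m^2
vt = sqrt(2mg/(Cd*rho*A)) = sqrt(2*0.0352*9.81/(0.4 * 1.225 * 6.36173e-05)) = 148.8 m/s

148.8 m/s


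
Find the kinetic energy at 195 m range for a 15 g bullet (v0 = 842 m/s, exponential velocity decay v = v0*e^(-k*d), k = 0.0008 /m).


v = v0*exp(-k*d) = 842*exp(-0.0008*195) = 720.381 m/s
E = 0.5*m*v^2 = 0.5*0.015*720.381^2 = 3892 J

3892 J


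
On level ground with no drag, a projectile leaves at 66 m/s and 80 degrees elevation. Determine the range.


R = v0^2 * sin(2*theta) / g = 66^2 * sin(2*80°) / 9.81 = 151.9 m

151.9 m


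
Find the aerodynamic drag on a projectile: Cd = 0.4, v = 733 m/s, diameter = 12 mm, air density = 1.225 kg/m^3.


A = pi*(d/2)^2 = pi*(12/2000)^2 = 1.13097e-04 m^2
Fd = 0.5*Cd*rho*A*v^2 = 0.5*0.4*1.225*1.13097e-04*733^2 = 14.89 N

14.89 N


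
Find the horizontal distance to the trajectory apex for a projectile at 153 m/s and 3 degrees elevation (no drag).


R = v0^2*sin(2*theta)/g = 153^2*sin(2*3°)/9.81 = 249.43 m
apex_dist = R/2 = 249.43/2 = 124.7 m

124.7 m


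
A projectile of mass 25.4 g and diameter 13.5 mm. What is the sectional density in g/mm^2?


SD = m/d^2 = 25.4/13.5^2 = 0.1394 g/mm^2

0.1394 g/mm^2


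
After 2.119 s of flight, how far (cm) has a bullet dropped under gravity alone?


drop = 0.5*g*t^2 = 0.5*9.81*2.119^2 = 22.0242 m ≈ 2202 cm

2202 cm


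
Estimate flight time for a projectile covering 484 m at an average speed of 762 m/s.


t = d/v = 484/762 = 0.6352 s

0.6352 s


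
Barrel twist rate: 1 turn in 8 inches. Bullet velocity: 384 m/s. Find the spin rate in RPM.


twist_m = 8*0.0254 = 0.2032 m
spin = v/twist = 384/0.2032 = 1889.764 rev/s
RPM = spin*60 = 1889.764*60 ≈ 113386 RPM

113386 RPM


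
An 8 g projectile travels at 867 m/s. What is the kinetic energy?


E = 0.5*m*v^2 = 0.5*0.008*867^2 = 3007 J

3007 J


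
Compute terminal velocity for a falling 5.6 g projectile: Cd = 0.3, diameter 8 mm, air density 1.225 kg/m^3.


A = pi*(d/2)^2 = pi*(8/2000)^2 = 5.02655e-05 m^2
vt = sqrt(2mg/(Cd*rho*A)) = sqrt(2*0.0056*9.81/(0.3 * 1.225 * 5.02655e-05)) = 77.12 m/s

77.12 m/s


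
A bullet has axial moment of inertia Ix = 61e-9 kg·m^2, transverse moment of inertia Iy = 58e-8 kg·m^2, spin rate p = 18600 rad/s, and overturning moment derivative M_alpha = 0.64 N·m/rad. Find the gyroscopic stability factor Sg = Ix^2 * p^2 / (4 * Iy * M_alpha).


Sg = Ix^2 * p^2 / (4 * Iy * M_alpha) = (61e-9)^2 * 18600^2 / (4 * 58e-8 * 0.64) = 0.867

0.867


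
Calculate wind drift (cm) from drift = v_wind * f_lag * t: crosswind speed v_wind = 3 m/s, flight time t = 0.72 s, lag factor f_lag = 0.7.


drift = v_wind * lag * t = 3 * 0.7 * 0.72 = 1.512 m ≈ 151.2 cm

151.2 cm


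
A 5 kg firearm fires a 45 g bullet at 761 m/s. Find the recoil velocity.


v_recoil = m_p * v_p / m_gun = 0.045 * 761 / 5 = 6.849 m/s

6.849 m/s


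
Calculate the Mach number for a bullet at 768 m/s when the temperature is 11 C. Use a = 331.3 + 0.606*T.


a = 331.3 + 0.606*(11) = 337.966 m/s
M = v/a = 768/337.966 = 2.272

2.272


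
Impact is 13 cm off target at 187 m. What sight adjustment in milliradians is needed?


1 mrad subtends 1 cm per 10 m of range, so adj = error_cm / (dist_m / 10) = 13 / (187/10) = 0.6952 mrad

0.6952 mrad


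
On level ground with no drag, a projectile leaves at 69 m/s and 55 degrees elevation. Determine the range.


R = v0^2 * sin(2*theta) / g = 69^2 * sin(2*55°) / 9.81 = 456.1 m

456.1 m


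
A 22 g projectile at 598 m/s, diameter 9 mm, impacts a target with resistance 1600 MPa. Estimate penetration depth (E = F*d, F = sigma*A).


A = pi*(d/2)^2 = pi*(9/2)^2 = 63.6173 mm^2
E = 0.5*m*v^2 = 0.5*0.022*598^2 = 3933.64 J
depth = E/(sigma*A) = 3933.64 J / (1600 MPa * 63.6173 mm^2) = 3933.64/(1600 * 63.6173) m = 0.0386456 m ≈ 38.65 mm

38.65 mm


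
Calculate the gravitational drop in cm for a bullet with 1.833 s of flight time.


drop = 0.5*g*t^2 = 0.5*9.81*1.833^2 = 16.4803 m ≈ 1648 cm

1648 cm


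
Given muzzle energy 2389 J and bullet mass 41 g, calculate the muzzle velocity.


v = sqrt(2*E/m) = sqrt(2*2389/0.041) = 341.4 m/s

341.4 m/s


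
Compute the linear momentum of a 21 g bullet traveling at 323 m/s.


p = m*v = 0.021*323 = 6.783 kg·m/s

6.783 kg·m/s


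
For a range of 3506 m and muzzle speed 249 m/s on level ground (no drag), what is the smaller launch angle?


sin(2*theta) = R*g/v0^2 = 3506*9.81/249^2 = 0.554731, theta = arcsin(0.554731)/2 = 16.85°

16.85 degrees


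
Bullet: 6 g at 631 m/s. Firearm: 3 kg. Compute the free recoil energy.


v_r = m_p*v_p/m_gun = 0.006*631/3 = 1.262 m/s, E_r = 0.5*m_gun*v_r^2 = 0.5*3*1.262^2 = 2.389 J

2.389 J


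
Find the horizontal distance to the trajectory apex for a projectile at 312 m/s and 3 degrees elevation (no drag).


R = v0^2*sin(2*theta)/g = 312^2*sin(2*3°)/9.81 = 1037.23 m
apex_dist = R/2 = 1037.23/2 = 518.6 m

518.6 m


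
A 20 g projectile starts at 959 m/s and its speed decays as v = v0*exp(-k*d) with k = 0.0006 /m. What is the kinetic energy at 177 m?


v = v0*exp(-k*d) = 959*exp(-0.0006*177) = 862.376 m/s
E = 0.5*m*v^2 = 0.5*0.02*862.376^2 = 7437 J

7437 J


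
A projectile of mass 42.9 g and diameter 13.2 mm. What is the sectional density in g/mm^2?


SD = m/d^2 = 42.9/13.2^2 = 0.2462 g/mm^2

0.2462 g/mm^2


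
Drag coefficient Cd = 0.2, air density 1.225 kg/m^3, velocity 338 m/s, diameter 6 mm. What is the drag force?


A = pi*(d/2)^2 = pi*(6/2000)^2 = 2.82743e-05 m^2
Fd = 0.5*Cd*rho*A*v^2 = 0.5*0.2*1.225*2.82743e-05*338^2 = 0.3957 N

0.3957 N


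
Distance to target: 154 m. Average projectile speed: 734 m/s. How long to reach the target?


t = d/v = 154/734 = 0.2098 s

0.2098 s


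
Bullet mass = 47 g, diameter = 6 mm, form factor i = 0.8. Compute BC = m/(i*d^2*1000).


BC = m/(i*d^2*1000) = 47/(0.8 * 6^2 * 1000) = 0.001632

0.001632


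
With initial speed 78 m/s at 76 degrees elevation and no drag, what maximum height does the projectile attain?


H = (v0*sin(theta))^2 / (2g) = (78*sin(76°))^2 / (2*9.81) = 291.9 m

291.9 m


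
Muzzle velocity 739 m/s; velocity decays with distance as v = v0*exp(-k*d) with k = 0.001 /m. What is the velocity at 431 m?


v = v0*exp(-k*d) = 739*exp(-0.001*431) = 480.2 m/s

480.2 m/s


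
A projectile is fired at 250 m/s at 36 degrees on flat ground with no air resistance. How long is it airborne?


T = 2*v0*sin(theta)/g = 2*250*sin(36°)/9.81 = 29.96 s

29.96 s


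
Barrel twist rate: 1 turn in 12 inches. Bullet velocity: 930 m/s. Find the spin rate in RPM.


twist_m = 12*0.0254 = 0.3048 m
spin = v/twist = 930/0.3048 = 3051.181 rev/s
RPM = spin*60 = 3051.181*60 ≈ 183071 RPM

183071 RPM


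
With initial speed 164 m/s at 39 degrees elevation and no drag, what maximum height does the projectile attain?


H = (v0*sin(theta))^2 / (2g) = (164*sin(39°))^2 / (2*9.81) = 542.9 m

542.9 m


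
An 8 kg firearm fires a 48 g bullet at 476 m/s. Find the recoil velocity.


v_recoil = m_p * v_p / m_gun = 0.048 * 476 / 8 = 2.856 m/s

2.856 m/s


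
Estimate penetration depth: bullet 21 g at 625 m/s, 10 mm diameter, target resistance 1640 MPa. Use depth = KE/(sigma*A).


A = pi*(d/2)^2 = pi*(10/2)^2 = 78.5398 mm^2
E = 0.5*m*v^2 = 0.5*0.021*625^2 = 4101.56 J
depth = E/(sigma*A) = 4101.56 J / (1640 MPa * 78.5398 mm^2) = 4101.56/(1640 * 78.5398) m = 0.0318431 m ≈ 31.84 mm

31.84 mm


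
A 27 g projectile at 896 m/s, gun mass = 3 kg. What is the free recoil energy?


v_r = m_p*v_p/m_gun = 0.027*896/3 = 8.064 m/s, E_r = 0.5*m_gun*v_r^2 = 0.5*3*8.064^2 = 97.54 J

97.54 J


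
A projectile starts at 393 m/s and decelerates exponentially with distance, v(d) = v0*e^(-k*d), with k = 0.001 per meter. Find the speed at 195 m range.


v = v0*exp(-k*d) = 393*exp(-0.001*195) = 323.4 m/s

323.4 m/s


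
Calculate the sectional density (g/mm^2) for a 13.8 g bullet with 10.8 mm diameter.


SD = m/d^2 = 13.8/10.8^2 = 0.1183 g/mm^2

0.1183 g/mm^2


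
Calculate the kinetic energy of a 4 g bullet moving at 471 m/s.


E = 0.5*m*v^2 = 0.5*0.004*471^2 = 443.7 J

443.7 J


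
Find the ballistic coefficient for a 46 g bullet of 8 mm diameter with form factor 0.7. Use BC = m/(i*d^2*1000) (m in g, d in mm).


BC = m/(i*d^2*1000) = 46/(0.7 * 8^2 * 1000) = 0.001027

0.001027


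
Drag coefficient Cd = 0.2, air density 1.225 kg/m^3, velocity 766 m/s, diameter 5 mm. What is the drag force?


A = pi*(d/2)^2 = pi*(5/2000)^2 = 1.96350e-05 m^2
Fd = 0.5*Cd*rho*A*v^2 = 0.5*0.2*1.225*1.96350e-05*766^2 = 1.411 N

1.411 N


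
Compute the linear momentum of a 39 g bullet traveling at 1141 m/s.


p = m*v = 0.039*1141 = 44.5 kg·m/s

44.5 kg·m/s


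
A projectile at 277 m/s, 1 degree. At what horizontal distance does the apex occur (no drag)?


R = v0^2*sin(2*theta)/g = 277^2*sin(2*1°)/9.81 = 272.967 m
apex_dist = R/2 = 272.967/2 = 136.5 m

136.5 m


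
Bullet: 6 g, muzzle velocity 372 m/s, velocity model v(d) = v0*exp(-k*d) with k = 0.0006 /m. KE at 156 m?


v = v0*exp(-k*d) = 372*exp(-0.0006*156) = 338.761 m/s
E = 0.5*m*v^2 = 0.5*0.006*338.761^2 = 344.3 J

344.3 J


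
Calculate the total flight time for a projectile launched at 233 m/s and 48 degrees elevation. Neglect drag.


T = 2*v0*sin(theta)/g = 2*233*sin(48°)/9.81 = 35.3 s

35.3 s


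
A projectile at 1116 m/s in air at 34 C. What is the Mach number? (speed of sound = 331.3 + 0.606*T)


a = 331.3 + 0.606*(34) = 351.904 m/s
M = v/a = 1116/351.904 = 3.171

3.171


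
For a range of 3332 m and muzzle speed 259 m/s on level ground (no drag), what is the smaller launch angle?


sin(2*theta) = R*g/v0^2 = 3332*9.81/259^2 = 0.487275, theta = arcsin(0.487275)/2 = 14.58°

14.58 degrees


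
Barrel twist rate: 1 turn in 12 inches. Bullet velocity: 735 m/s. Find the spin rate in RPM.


twist_m = 12*0.0254 = 0.3048 m
spin = v/twist = 735/0.3048 = 2411.417 rev/s
RPM = spin*60 = 2411.417*60 ≈ 144685 RPM

144685 RPM


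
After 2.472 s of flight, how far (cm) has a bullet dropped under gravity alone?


drop = 0.5*g*t^2 = 0.5*9.81*2.472^2 = 29.9734 m ≈ 2997 cm

2997 cm


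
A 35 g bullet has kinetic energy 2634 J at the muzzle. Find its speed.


v = sqrt(2*E/m) = sqrt(2*2634/0.035) = 388 m/s

388 m/s


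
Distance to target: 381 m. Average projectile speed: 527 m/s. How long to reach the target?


t = d/v = 381/527 = 0.723 s

0.723 s


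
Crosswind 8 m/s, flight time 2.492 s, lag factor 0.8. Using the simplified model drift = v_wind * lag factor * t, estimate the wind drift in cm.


drift = v_wind * lag * t = 8 * 0.8 * 2.492 = 15.9488 m ≈ 1595 cm

1595 cm


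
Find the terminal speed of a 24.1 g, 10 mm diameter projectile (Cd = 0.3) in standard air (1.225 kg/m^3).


A = pi*(d/2)^2 = pi*(10/2000)^2 = 7.85398e-05 m^2
vt = sqrt(2mg/(Cd*rho*A)) = sqrt(2*0.0241*9.81/(0.3 * 1.225 * 7.85398e-05)) = 128 m/s

128 m/s


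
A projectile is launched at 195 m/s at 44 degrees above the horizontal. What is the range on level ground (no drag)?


R = v0^2 * sin(2*theta) / g = 195^2 * sin(2*44°) / 9.81 = 3874 m

3874 m


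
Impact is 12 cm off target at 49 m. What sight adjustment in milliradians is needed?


1 mrad subtends 1 cm per 10 m of range, so adj = error_cm / (dist_m / 10) = 12 / (49/10) = 2.449 mrad

2.449 mrad


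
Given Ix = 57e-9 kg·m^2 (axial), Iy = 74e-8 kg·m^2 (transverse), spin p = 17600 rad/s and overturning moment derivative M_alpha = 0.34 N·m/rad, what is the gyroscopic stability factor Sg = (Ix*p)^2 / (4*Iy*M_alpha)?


Sg = Ix^2 * p^2 / (4 * Iy * M_alpha) = (57e-9)^2 * 17600^2 / (4 * 74e-8 * 0.34) = 1

1


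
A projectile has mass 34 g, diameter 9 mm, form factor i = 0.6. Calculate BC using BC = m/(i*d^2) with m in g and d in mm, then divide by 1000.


BC = m/(i*d^2*1000) = 34/(0.6 * 9^2 * 1000) = 0.0006996

0.0006996


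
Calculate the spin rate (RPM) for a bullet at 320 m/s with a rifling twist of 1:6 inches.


twist_m = 6*0.0254 = 0.1524 m
spin = v/twist = 320/0.1524 = 2099.738 rev/s
RPM = spin*60 = 2099.738*60 ≈ 125984 RPM

125984 RPM


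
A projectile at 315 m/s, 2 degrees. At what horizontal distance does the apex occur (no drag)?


R = v0^2*sin(2*theta)/g = 315^2*sin(2*2°)/9.81 = 705.564 m
apex_dist = R/2 = 705.564/2 = 352.8 m

352.8 m


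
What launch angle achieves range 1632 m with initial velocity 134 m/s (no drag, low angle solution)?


sin(2*theta) = R*g/v0^2 = 1632*9.81/134^2 = 0.89162, theta = arcsin(0.89162)/2 = 31.54°

31.54 degrees


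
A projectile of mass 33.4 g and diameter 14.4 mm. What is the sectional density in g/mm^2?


SD = m/d^2 = 33.4/14.4^2 = 0.1611 g/mm^2

0.1611 g/mm^2


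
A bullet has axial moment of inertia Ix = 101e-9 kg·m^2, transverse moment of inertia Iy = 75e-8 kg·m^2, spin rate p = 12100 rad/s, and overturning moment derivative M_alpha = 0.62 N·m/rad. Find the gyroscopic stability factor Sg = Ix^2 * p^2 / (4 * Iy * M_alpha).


Sg = Ix^2 * p^2 / (4 * Iy * M_alpha) = (101e-9)^2 * 12100^2 / (4 * 75e-8 * 0.62) = 0.803

0.803


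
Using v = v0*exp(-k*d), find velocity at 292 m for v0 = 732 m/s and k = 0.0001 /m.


v = v0*exp(-k*d) = 732*exp(-0.0001*292) = 710.9 m/s

710.9 m/s


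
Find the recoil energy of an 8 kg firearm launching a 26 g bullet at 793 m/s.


v_r = m_p*v_p/m_gun = 0.026*793/8 = 2.57725 m/s, E_r = 0.5*m_gun*v_r^2 = 0.5*8*2.57725^2 = 26.57 J

26.57 J


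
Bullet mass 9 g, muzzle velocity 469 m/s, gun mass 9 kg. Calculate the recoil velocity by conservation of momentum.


v_recoil = m_p * v_p / m_gun = 0.009 * 469 / 9 = 0.469 m/s

0.469 m/s


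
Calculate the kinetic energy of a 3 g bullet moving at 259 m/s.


E = 0.5*m*v^2 = 0.5*0.003*259^2 = 100.6 J

100.6 J


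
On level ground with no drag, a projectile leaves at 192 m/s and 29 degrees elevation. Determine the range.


R = v0^2 * sin(2*theta) / g = 192^2 * sin(2*29°) / 9.81 = 3187 m

3187 m


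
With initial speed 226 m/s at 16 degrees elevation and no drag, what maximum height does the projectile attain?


H = (v0*sin(theta))^2 / (2g) = (226*sin(16°))^2 / (2*9.81) = 197.8 m

197.8 m


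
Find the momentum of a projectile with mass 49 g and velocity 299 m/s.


p = m*v = 0.049*299 = 14.65 kg·m/s

14.65 kg·m/s


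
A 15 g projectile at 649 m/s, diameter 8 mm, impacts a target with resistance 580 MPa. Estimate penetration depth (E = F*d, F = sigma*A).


A = pi*(d/2)^2 = pi*(8/2)^2 = 50.2655 mm^2
E = 0.5*m*v^2 = 0.5*0.015*649^2 = 3159.01 J
depth = E/(sigma*A) = 3159.01 J / (580 MPa * 50.2655 mm^2) = 3159.01/(580 * 50.2655) m = 0.108356 m ≈ 108.4 mm

108.4 mm


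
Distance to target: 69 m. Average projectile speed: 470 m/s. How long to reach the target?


t = d/v = 69/470 = 0.1468 s

0.1468 s


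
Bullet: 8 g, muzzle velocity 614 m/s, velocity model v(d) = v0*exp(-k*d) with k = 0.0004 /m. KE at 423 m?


v = v0*exp(-k*d) = 614*exp(-0.0004*423) = 518.425 m/s
E = 0.5*m*v^2 = 0.5*0.008*518.425^2 = 1075 J

1075 J


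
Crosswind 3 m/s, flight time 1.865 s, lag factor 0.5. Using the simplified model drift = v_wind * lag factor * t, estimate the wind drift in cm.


drift = v_wind * lag * t = 3 * 0.5 * 1.865 = 2.7975 m ≈ 279.8 cm

279.8 cm


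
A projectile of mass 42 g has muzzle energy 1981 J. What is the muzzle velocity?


v = sqrt(2*E/m) = sqrt(2*1981/0.042) = 307.1 m/s

307.1 m/s


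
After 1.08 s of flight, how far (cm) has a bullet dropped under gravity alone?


drop = 0.5*g*t^2 = 0.5*9.81*1.08^2 = 5.72119 m ≈ 572.1 cm

572.1 cm


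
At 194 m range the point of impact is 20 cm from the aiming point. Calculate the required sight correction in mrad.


1 mrad subtends 1 cm per 10 m of range, so adj = error_cm / (dist_m / 10) = 20 / (194/10) = 1.031 mrad

1.031 mrad


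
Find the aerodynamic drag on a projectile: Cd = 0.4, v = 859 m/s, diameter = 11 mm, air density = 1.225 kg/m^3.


A = pi*(d/2)^2 = pi*(11/2000)^2 = 9.50332e-05 m^2
Fd = 0.5*Cd*rho*A*v^2 = 0.5*0.4*1.225*9.50332e-05*859^2 = 17.18 N

17.18 N


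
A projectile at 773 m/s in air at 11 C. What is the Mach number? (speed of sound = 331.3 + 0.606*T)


a = 331.3 + 0.606*(11) = 337.966 m/s
M = v/a = 773/337.966 = 2.287

2.287


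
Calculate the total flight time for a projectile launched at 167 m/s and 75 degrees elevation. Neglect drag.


T = 2*v0*sin(theta)/g = 2*167*sin(75°)/9.81 = 32.89 s

32.89 s


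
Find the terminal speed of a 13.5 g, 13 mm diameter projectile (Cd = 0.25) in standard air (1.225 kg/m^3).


A = pi*(d/2)^2 = pi*(13/2000)^2 = 1.32732e-04 m^2
vt = sqrt(2mg/(Cd*rho*A)) = sqrt(2*0.0135*9.81/(0.25 * 1.225 * 1.32732e-04)) = 80.72 m/s

80.72 m/s


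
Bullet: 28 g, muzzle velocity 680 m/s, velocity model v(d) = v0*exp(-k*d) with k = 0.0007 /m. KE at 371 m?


v = v0*exp(-k*d) = 680*exp(-0.0007*371) = 524.472 m/s
E = 0.5*m*v^2 = 0.5*0.028*524.472^2 = 3851 J

3851 J


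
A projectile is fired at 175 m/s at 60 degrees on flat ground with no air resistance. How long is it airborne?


T = 2*v0*sin(theta)/g = 2*175*sin(60°)/9.81 = 30.9 s

30.9 s


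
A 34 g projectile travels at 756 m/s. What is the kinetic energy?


E = 0.5*m*v^2 = 0.5*0.034*756^2 = 9716 J

9716 J


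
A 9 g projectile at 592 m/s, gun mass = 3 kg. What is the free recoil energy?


v_r = m_p*v_p/m_gun = 0.009*592/3 = 1.776 m/s, E_r = 0.5*m_gun*v_r^2 = 0.5*3*1.776^2 = 4.731 J

4.731 J


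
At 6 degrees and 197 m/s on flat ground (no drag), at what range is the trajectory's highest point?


R = v0^2*sin(2*theta)/g = 197^2*sin(2*6°)/9.81 = 822.512 m
apex_dist = R/2 = 822.512/2 = 411.3 m

411.3 m


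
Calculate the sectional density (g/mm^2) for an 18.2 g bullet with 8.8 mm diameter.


SD = m/d^2 = 18.2/8.8^2 = 0.235 g/mm^2

0.235 g/mm^2


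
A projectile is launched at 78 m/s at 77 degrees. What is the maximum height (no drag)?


H = (v0*sin(theta))^2 / (2g) = (78*sin(77°))^2 / (2*9.81) = 294.4 m

294.4 m


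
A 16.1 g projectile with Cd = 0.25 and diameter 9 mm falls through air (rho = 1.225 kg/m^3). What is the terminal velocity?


A = pi*(d/2)^2 = pi*(9/2000)^2 = 6.36173e-05 m^2
vt = sqrt(2mg/(Cd*rho*A)) = sqrt(2*0.0161*9.81/(0.25 * 1.225 * 6.36173e-05)) = 127.3 m/s

127.3 m/s


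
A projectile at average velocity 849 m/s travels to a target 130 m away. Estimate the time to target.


t = d/v = 130/849 = 0.1531 s

0.1531 s


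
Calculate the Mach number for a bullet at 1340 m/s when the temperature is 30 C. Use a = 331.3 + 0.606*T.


a = 331.3 + 0.606*(30) = 349.48 m/s
M = v/a = 1340/349.48 = 3.834

3.834


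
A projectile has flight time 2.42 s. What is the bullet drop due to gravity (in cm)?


drop = 0.5*g*t^2 = 0.5*9.81*2.42^2 = 28.7256 m ≈ 2873 cm

2873 cm


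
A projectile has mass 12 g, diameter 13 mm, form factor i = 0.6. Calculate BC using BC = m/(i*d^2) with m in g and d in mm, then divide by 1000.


BC = m/(i*d^2*1000) = 12/(0.6 * 13^2 * 1000) = 0.0001183

0.0001183


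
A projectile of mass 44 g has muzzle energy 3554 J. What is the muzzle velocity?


v = sqrt(2*E/m) = sqrt(2*3554/0.044) = 401.9 m/s

401.9 m/s


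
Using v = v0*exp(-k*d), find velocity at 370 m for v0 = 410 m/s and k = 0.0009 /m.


v = v0*exp(-k*d) = 410*exp(-0.0009*370) = 293.9 m/s

293.9 m/s


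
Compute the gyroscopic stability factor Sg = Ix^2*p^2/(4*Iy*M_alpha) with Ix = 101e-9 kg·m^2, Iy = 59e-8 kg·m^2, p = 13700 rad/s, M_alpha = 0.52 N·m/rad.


Sg = Ix^2 * p^2 / (4 * Iy * M_alpha) = (101e-9)^2 * 13700^2 / (4 * 59e-8 * 0.52) = 1.56

1.56


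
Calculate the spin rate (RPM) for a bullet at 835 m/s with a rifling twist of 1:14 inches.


twist_m = 14*0.0254 = 0.3556 m
spin = v/twist = 835/0.3556 = 2348.144 rev/s
RPM = spin*60 = 2348.144*60 ≈ 140889 RPM

140889 RPM


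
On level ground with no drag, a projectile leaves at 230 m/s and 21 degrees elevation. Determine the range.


R = v0^2 * sin(2*theta) / g = 230^2 * sin(2*21°) / 9.81 = 3608 m

3608 m


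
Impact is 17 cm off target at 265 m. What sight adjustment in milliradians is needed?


1 mrad subtends 1 cm per 10 m of range, so adj = error_cm / (dist_m / 10) = 17 / (265/10) = 0.6415 mrad

0.6415 mrad


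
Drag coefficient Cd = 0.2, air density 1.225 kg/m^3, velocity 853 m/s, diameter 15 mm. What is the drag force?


A = pi*(d/2)^2 = pi*(15/2000)^2 = 1.76715e-04 m^2
Fd = 0.5*Cd*rho*A*v^2 = 0.5*0.2*1.225*1.76715e-04*853^2 = 15.75 N

15.75 N


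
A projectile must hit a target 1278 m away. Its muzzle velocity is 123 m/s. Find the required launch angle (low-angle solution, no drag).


sin(2*theta) = R*g/v0^2 = 1278*9.81/123^2 = 0.828685, theta = arcsin(0.828685)/2 = 27.98°

27.98 degrees


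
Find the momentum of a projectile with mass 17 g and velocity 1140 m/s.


p = m*v = 0.017*1140 = 19.38 kg·m/s

19.38 kg·m/s


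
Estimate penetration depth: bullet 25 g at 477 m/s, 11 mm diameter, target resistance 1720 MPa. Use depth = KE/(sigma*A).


A = pi*(d/2)^2 = pi*(11/2)^2 = 95.0332 mm^2
E = 0.5*m*v^2 = 0.5*0.025*477^2 = 2844.11 J
depth = E/(sigma*A) = 2844.11 J / (1720 MPa * 95.0332 mm^2) = 2844.11/(1720 * 95.0332) m = 0.0173998 m ≈ 17.4 mm

17.4 mm


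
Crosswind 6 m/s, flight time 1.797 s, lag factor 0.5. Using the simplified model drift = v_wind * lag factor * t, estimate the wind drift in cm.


drift = v_wind * lag * t = 6 * 0.5 * 1.797 = 5.391 m ≈ 539.1 cm

539.1 cm


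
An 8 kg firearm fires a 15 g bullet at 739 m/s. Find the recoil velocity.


v_recoil = m_p * v_p / m_gun = 0.015 * 739 / 8 = 1.386 m/s

1.386 m/s


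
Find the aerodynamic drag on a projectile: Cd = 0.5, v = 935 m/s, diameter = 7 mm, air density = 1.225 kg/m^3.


A = pi*(d/2)^2 = pi*(7/2000)^2 = 3.84845e-05 m^2
Fd = 0.5*Cd*rho*A*v^2 = 0.5*0.5*1.225*3.84845e-05*935^2 = 10.3 N

10.3 N


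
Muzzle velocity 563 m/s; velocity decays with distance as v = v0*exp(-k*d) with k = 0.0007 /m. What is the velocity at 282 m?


v = v0*exp(-k*d) = 563*exp(-0.0007*282) = 462.1 m/s

462.1 m/s


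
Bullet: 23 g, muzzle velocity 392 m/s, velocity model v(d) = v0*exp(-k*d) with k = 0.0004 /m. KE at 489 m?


v = v0*exp(-k*d) = 392*exp(-0.0004*489) = 322.358 m/s
E = 0.5*m*v^2 = 0.5*0.023*322.358^2 = 1195 J

1195 J


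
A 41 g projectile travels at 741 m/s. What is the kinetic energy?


E = 0.5*m*v^2 = 0.5*0.041*741^2 = 11256 J

11256 J


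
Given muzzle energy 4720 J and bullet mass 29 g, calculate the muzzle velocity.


v = sqrt(2*E/m) = sqrt(2*4720/0.029) = 570.5 m/s

570.5 m/s


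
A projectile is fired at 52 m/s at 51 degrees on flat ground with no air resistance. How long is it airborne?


T = 2*v0*sin(theta)/g = 2*52*sin(51°)/9.81 = 8.239 s

8.239 s


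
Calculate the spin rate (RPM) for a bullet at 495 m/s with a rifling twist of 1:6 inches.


twist_m = 6*0.0254 = 0.1524 m
spin = v/twist = 495/0.1524 = 3248.031 rev/s
RPM = spin*60 = 3248.031*60 ≈ 194882 RPM

194882 RPM


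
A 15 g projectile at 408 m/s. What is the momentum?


p = m*v = 0.015*408 = 6.12 kg·m/s

6.12 kg·m/s


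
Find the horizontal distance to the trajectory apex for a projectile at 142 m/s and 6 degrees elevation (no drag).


R = v0^2*sin(2*theta)/g = 142^2*sin(2*6°)/9.81 = 427.353 m
apex_dist = R/2 = 427.353/2 = 213.7 m

213.7 m


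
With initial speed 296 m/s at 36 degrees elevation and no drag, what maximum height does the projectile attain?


H = (v0*sin(theta))^2 / (2g) = (296*sin(36°))^2 / (2*9.81) = 1543 m

1543 m


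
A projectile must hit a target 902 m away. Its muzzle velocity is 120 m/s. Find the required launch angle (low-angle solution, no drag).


sin(2*theta) = R*g/v0^2 = 902*9.81/120^2 = 0.614488, theta = arcsin(0.614488)/2 = 18.96°

18.96 degrees


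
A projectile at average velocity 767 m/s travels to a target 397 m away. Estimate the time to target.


t = d/v = 397/767 = 0.5176 s

0.5176 s


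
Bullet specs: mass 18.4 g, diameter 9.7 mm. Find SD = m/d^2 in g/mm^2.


SD = m/d^2 = 18.4/9.7^2 = 0.1956 g/mm^2

0.1956 g/mm^2


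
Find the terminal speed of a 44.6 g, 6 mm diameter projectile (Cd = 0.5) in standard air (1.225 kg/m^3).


A = pi*(d/2)^2 = pi*(6/2000)^2 = 2.82743e-05 m^2
vt = sqrt(2mg/(Cd*rho*A)) = sqrt(2*0.0446*9.81/(0.5 * 1.225 * 2.82743e-05)) = 224.8 m/s

224.8 m/s


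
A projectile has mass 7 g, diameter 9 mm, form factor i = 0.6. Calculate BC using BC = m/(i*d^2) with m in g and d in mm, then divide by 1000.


BC = m/(i*d^2*1000) = 7/(0.6 * 9^2 * 1000) = 0.000144

0.000144


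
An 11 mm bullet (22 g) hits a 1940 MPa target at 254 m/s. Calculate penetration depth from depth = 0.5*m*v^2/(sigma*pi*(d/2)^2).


A = pi*(d/2)^2 = pi*(11/2)^2 = 95.0332 mm^2
E = 0.5*m*v^2 = 0.5*0.022*254^2 = 709.676 J
depth = E/(sigma*A) = 709.676 J / (1940 MPa * 95.0332 mm^2) = 709.676/(1940 * 95.0332) m = 0.00384931 m ≈ 3.849 mm

3.849 mm


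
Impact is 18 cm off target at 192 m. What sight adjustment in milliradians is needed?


1 mrad subtends 1 cm per 10 m of range, so adj = error_cm / (dist_m / 10) = 18 / (192/10) = 0.9375 mrad

0.9375 mrad


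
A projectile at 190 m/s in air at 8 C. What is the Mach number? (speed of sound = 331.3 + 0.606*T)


a = 331.3 + 0.606*(8) = 336.148 m/s
M = v/a = 190/336.148 = 0.5652

0.5652


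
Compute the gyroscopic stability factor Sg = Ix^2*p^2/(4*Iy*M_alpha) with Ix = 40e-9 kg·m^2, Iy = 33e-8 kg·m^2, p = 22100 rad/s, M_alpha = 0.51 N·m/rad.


Sg = Ix^2 * p^2 / (4 * Iy * M_alpha) = (40e-9)^2 * 22100^2 / (4 * 33e-8 * 0.51) = 1.161

1.161


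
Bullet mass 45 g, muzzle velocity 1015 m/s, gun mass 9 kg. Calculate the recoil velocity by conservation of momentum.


v_recoil = m_p * v_p / m_gun = 0.045 * 1015 / 9 = 5.075 m/s

5.075 m/s


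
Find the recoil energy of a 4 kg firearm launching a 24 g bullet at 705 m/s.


v_r = m_p*v_p/m_gun = 0.024*705/4 = 4.23 m/s, E_r = 0.5*m_gun*v_r^2 = 0.5*4*4.23^2 = 35.79 J

35.79 J


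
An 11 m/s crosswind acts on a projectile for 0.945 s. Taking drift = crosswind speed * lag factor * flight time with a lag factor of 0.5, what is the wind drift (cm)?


drift = v_wind * lag * t = 11 * 0.5 * 0.945 = 5.1975 m ≈ 519.8 cm

519.8 cm


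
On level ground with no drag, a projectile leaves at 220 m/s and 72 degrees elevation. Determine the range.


R = v0^2 * sin(2*theta) / g = 220^2 * sin(2*72°) / 9.81 = 2900 m

2900 m


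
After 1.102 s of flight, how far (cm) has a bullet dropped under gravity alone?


drop = 0.5*g*t^2 = 0.5*9.81*1.102^2 = 5.95665 m ≈ 595.7 cm

595.7 cm


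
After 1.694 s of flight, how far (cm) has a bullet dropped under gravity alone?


drop = 0.5*g*t^2 = 0.5*9.81*1.694^2 = 14.0756 m ≈ 1408 cm

1408 cm


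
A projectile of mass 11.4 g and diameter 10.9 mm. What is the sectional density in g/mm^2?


SD = m/d^2 = 11.4/10.9^2 = 0.09595 g/mm^2

0.09595 g/mm^2


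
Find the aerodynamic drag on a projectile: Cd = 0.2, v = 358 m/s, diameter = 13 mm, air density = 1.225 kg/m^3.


A = pi*(d/2)^2 = pi*(13/2000)^2 = 1.32732e-04 m^2
Fd = 0.5*Cd*rho*A*v^2 = 0.5*0.2*1.225*1.32732e-04*358^2 = 2.084 N

2.084 N


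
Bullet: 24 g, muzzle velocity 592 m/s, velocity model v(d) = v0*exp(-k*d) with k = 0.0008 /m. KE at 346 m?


v = v0*exp(-k*d) = 592*exp(-0.0008*346) = 448.858 m/s
E = 0.5*m*v^2 = 0.5*0.024*448.858^2 = 2418 J

2418 J


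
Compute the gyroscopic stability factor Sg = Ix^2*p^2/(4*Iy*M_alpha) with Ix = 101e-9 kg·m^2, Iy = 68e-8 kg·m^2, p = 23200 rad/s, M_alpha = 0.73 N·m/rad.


Sg = Ix^2 * p^2 / (4 * Iy * M_alpha) = (101e-9)^2 * 23200^2 / (4 * 68e-8 * 0.73) = 2.765

2.765


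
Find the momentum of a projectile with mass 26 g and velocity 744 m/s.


p = m*v = 0.026*744 = 19.34 kg·m/s

19.34 kg·m/s


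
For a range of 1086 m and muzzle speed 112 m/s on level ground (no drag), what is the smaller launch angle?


sin(2*theta) = R*g/v0^2 = 1086*9.81/112^2 = 0.849303, theta = arcsin(0.849303)/2 = 29.07°

29.07 degrees


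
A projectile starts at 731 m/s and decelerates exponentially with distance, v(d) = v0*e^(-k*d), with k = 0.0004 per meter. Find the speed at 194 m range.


v = v0*exp(-k*d) = 731*exp(-0.0004*194) = 676.4 m/s

676.4 m/s


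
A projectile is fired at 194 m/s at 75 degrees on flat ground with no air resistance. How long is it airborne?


T = 2*v0*sin(theta)/g = 2*194*sin(75°)/9.81 = 38.2 s

38.2 s


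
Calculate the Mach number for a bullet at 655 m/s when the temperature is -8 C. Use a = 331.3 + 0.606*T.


a = 331.3 + 0.606*(-8) = 326.452 m/s
M = v/a = 655/326.452 = 2.006

2.006


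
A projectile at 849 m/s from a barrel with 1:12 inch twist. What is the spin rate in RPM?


twist_m = 12*0.0254 = 0.3048 m
spin = v/twist = 849/0.3048 = 2785.433 rev/s
RPM = spin*60 = 2785.433*60 ≈ 167126 RPM

167126 RPM


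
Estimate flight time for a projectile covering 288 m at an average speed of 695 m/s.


t = d/v = 288/695 = 0.4144 s

0.4144 s


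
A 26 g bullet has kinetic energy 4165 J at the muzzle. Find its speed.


v = sqrt(2*E/m) = sqrt(2*4165/0.026) = 566 m/s

566 m/s


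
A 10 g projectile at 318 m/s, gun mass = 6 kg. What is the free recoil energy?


v_r = m_p*v_p/m_gun = 0.01*318/6 = 0.53 m/s, E_r = 0.5*m_gun*v_r^2 = 0.5*6*0.53^2 = 0.8427 J

0.8427 J


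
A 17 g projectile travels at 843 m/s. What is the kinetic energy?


E = 0.5*m*v^2 = 0.5*0.017*843^2 = 6041 J

6041 J


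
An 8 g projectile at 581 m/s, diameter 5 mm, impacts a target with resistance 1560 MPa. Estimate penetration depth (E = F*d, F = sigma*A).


A = pi*(d/2)^2 = pi*(5/2)^2 = 19.635 mm^2
E = 0.5*m*v^2 = 0.5*0.008*581^2 = 1350.24 J
depth = E/(sigma*A) = 1350.24 J / (1560 MPa * 19.635 mm^2) = 1350.24/(1560 * 19.635) m = 0.0440816 m ≈ 44.08 mm

44.08 mm


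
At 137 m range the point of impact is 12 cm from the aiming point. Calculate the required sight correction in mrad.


1 mrad subtends 1 cm per 10 m of range, so adj = error_cm / (dist_m / 10) = 12 / (137/10) = 0.8759 mrad

0.8759 mrad


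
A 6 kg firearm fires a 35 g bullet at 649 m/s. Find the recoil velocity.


v_recoil = m_p * v_p / m_gun = 0.035 * 649 / 6 = 3.786 m/s

3.786 m/s


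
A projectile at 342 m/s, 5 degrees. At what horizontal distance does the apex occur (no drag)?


R = v0^2*sin(2*theta)/g = 342^2*sin(2*5°)/9.81 = 2070.4 m
apex_dist = R/2 = 2070.4/2 = 1035 m

1035 m


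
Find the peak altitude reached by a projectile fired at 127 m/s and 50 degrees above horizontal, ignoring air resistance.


H = (v0*sin(theta))^2 / (2g) = (127*sin(50°))^2 / (2*9.81) = 482.4 m

482.4 m


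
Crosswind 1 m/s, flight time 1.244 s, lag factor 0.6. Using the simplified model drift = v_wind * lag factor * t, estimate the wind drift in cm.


drift = v_wind * lag * t = 1 * 0.6 * 1.244 = 0.7464 m ≈ 74.64 cm

74.64 cm


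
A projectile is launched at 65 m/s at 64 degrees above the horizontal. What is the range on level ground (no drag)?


R = v0^2 * sin(2*theta) / g = 65^2 * sin(2*64°) / 9.81 = 339.4 m

339.4 m


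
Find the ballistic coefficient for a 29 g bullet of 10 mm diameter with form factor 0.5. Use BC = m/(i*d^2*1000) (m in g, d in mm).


BC = m/(i*d^2*1000) = 29/(0.5 * 10^2 * 1000) = 0.00058

0.00058


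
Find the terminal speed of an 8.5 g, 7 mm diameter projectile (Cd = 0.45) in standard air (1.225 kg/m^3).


A = pi*(d/2)^2 = pi*(7/2000)^2 = 3.84845e-05 m^2
vt = sqrt(2mg/(Cd*rho*A)) = sqrt(2*0.0085*9.81/(0.45 * 1.225 * 3.84845e-05)) = 88.66 m/s

88.66 m/s


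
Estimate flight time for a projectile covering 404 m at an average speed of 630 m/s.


t = d/v = 404/630 = 0.6413 s

0.6413 s


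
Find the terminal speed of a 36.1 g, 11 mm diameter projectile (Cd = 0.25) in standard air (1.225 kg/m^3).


A = pi*(d/2)^2 = pi*(11/2000)^2 = 9.50332e-05 m^2
vt = sqrt(2mg/(Cd*rho*A)) = sqrt(2*0.0361*9.81/(0.25 * 1.225 * 9.50332e-05)) = 156 m/s

156 m/s


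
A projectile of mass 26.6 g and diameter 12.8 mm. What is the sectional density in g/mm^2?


SD = m/d^2 = 26.6/12.8^2 = 0.1624 g/mm^2

0.1624 g/mm^2


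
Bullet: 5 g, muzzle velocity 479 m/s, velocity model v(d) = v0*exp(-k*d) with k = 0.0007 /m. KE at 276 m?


v = v0*exp(-k*d) = 479*exp(-0.0007*276) = 394.848 m/s
E = 0.5*m*v^2 = 0.5*0.005*394.848^2 = 389.8 J

389.8 J


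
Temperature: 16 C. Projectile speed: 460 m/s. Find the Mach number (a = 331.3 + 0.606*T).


a = 331.3 + 0.606*(16) = 340.996 m/s
M = v/a = 460/340.996 = 1.349

1.349


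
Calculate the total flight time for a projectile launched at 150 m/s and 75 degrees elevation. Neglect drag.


T = 2*v0*sin(theta)/g = 2*150*sin(75°)/9.81 = 29.54 s

29.54 s


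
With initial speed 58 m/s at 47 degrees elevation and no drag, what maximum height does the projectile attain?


H = (v0*sin(theta))^2 / (2g) = (58*sin(47°))^2 / (2*9.81) = 91.71 m

91.71 m


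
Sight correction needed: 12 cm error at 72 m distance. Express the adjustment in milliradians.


1 mrad subtends 1 cm per 10 m of range, so adj = error_cm / (dist_m / 10) = 12 / (72/10) = 1.667 mrad

1.667 mrad


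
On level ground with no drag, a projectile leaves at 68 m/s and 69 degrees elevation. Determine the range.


R = v0^2 * sin(2*theta) / g = 68^2 * sin(2*69°) / 9.81 = 315.4 m

315.4 m


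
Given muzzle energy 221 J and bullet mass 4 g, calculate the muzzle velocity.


v = sqrt(2*E/m) = sqrt(2*221/0.004) = 332.4 m/s

332.4 m/s


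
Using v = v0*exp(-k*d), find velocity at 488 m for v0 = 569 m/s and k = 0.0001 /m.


v = v0*exp(-k*d) = 569*exp(-0.0001*488) = 541.9 m/s

541.9 m/s


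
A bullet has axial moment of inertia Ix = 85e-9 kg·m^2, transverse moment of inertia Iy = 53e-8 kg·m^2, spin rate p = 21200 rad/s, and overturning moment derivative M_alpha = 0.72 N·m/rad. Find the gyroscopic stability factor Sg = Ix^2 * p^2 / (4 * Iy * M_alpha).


Sg = Ix^2 * p^2 / (4 * Iy * M_alpha) = (85e-9)^2 * 21200^2 / (4 * 53e-8 * 0.72) = 2.127

2.127


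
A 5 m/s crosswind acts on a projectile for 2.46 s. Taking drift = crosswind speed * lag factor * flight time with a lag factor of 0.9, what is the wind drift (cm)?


drift = v_wind * lag * t = 5 * 0.9 * 2.46 = 11.07 m ≈ 1107 cm

1107 cm


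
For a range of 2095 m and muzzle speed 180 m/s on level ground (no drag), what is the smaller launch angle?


sin(2*theta) = R*g/v0^2 = 2095*9.81/180^2 = 0.634319, theta = arcsin(0.634319)/2 = 19.68°

19.68 degrees


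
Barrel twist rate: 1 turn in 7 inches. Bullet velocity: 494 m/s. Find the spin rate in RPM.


twist_m = 7*0.0254 = 0.1778 m
spin = v/twist = 494/0.1778 = 2778.403 rev/s
RPM = spin*60 = 2778.403*60 ≈ 166704 RPM

166704 RPM


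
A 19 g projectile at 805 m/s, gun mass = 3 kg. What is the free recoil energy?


v_r = m_p*v_p/m_gun = 0.019*805/3 = 5.09833 m/s, E_r = 0.5*m_gun*v_r^2 = 0.5*3*5.09833^2 = 38.99 J

38.99 J


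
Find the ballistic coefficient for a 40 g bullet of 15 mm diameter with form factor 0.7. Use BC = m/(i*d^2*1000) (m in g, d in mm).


BC = m/(i*d^2*1000) = 40/(0.7 * 15^2 * 1000) = 0.000254

0.000254
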